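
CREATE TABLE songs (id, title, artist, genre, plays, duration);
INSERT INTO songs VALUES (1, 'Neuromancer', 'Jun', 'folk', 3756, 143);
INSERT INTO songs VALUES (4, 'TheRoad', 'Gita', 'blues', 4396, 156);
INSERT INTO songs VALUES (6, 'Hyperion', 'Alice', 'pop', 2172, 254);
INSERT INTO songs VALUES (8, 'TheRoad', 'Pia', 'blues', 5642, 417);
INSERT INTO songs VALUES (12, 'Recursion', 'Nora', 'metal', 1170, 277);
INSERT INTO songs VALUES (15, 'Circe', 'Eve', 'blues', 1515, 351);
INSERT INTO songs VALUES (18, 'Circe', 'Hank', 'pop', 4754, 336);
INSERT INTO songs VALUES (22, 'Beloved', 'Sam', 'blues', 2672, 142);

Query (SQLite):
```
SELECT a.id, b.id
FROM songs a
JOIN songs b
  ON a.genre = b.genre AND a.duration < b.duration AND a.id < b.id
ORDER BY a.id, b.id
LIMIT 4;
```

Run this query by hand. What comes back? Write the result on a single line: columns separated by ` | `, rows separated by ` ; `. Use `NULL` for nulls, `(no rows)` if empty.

4 | 8 ; 4 | 15 ; 6 | 18

Pairs (a,b) with same genre, a.duration < b.duration, a.id < b.id.
genre groups: blues:{4,8,15,22} folk:{1} metal:{12} pop:{6,18}
Ordered by (a.id, b.id); first 4.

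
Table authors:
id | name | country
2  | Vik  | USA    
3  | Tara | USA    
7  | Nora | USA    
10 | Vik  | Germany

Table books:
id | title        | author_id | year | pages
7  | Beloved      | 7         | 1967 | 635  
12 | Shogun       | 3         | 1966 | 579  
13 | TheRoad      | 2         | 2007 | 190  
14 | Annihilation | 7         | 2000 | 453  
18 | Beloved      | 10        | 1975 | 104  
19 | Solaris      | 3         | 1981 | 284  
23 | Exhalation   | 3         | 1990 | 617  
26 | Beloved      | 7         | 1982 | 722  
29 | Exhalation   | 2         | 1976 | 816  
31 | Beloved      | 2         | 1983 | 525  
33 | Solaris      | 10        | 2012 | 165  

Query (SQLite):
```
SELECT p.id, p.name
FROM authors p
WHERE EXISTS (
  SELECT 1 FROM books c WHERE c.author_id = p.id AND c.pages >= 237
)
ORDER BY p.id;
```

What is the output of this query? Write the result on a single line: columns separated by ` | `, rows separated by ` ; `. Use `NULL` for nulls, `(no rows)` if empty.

2 | Vik ; 3 | Tara ; 7 | Nora

For each authors row, check whether any books with matching author_id has pages >= 237.
Keep rows where that is true.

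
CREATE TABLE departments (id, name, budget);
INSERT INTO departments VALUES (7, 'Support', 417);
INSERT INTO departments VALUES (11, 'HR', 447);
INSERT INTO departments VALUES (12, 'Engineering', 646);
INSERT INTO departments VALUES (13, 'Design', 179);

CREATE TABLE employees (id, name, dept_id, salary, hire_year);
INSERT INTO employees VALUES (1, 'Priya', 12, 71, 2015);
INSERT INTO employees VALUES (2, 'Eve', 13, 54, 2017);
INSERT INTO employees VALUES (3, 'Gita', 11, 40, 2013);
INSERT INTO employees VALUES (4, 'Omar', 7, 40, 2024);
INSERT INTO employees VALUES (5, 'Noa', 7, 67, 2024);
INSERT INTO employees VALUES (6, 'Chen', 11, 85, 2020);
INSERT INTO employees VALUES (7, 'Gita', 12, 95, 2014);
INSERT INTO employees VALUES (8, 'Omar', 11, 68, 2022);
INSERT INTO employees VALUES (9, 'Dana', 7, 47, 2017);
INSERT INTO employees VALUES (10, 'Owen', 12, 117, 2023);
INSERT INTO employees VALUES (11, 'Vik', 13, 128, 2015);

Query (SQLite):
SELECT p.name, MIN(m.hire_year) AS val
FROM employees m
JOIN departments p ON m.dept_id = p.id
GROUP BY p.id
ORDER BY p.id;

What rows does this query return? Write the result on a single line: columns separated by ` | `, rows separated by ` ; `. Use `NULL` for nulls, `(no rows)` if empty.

Support | 2017 ; HR | 2013 ; Engineering | 2014 ; Design | 2015

Join each employees row to its departments via dept_id.
Group joined rows by departments.id; compute MIN(m.hire_year) per group.
  7: ids {4, 5, 9} → MIN(m.hire_year)=2017
  11: ids {3, 6, 8} → MIN(m.hire_year)=2013
  12: ids {1, 7, 10} → MIN(m.hire_year)=2014
  13: ids {2, 11} → MIN(m.hire_year)=2015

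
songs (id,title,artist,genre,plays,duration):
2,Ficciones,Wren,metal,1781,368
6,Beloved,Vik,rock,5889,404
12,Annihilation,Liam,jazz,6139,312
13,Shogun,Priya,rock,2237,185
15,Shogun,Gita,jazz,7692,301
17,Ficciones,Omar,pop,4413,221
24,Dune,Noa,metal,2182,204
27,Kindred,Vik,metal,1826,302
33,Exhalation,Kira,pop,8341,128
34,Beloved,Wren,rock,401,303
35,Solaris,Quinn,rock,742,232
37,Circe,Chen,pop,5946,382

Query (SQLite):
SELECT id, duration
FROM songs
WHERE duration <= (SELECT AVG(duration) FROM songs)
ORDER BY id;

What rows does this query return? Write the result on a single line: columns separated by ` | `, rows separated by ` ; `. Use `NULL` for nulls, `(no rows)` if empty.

Scalar subquery: AVG(duration) over all songs rows = 278.5.
Keep rows where duration <= that value.

13 | 185 ; 17 | 221 ; 24 | 204 ; 33 | 128 ; 35 | 232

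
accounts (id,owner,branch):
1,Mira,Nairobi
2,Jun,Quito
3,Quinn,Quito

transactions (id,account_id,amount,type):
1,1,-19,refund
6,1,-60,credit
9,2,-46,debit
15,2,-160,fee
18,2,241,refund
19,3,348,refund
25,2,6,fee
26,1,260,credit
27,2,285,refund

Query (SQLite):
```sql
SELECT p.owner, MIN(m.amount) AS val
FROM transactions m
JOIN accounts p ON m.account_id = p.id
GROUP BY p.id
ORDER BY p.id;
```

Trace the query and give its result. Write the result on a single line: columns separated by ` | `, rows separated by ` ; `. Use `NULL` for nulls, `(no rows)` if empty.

Mira | -60 ; Jun | -160 ; Quinn | 348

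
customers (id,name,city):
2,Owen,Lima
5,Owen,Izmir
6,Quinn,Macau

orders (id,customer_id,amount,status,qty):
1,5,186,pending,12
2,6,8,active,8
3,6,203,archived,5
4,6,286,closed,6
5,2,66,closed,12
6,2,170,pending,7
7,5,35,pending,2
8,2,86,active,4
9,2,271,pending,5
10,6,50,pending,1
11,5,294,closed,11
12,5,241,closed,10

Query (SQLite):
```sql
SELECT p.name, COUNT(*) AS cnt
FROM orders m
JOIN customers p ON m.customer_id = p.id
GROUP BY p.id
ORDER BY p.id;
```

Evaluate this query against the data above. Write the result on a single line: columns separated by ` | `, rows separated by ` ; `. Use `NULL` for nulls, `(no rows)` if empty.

Owen | 4 ; Owen | 4 ; Quinn | 4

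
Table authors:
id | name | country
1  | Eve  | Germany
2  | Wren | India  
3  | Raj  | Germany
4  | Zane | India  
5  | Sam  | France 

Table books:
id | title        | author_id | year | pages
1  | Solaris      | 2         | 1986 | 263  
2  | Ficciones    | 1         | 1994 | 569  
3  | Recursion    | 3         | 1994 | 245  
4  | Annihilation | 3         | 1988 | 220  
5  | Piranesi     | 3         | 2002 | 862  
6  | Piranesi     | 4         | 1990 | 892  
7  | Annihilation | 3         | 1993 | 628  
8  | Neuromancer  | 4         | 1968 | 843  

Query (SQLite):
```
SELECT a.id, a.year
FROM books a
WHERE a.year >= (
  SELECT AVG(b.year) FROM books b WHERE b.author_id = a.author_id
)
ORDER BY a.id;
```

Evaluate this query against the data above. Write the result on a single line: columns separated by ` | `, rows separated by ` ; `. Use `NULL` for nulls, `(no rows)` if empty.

For each books row a, compute AVG(year) over rows sharing a.author_id.
Keep row a if a.year >= that per-group AVG.
  author_id=1: AVG(year) = 1994.0
  author_id=2: AVG(year) = 1986.0
  author_id=3: AVG(year) = 1994.25
  author_id=4: AVG(year) = 1979.0

1 | 1986 ; 2 | 1994 ; 5 | 2002 ; 6 | 1990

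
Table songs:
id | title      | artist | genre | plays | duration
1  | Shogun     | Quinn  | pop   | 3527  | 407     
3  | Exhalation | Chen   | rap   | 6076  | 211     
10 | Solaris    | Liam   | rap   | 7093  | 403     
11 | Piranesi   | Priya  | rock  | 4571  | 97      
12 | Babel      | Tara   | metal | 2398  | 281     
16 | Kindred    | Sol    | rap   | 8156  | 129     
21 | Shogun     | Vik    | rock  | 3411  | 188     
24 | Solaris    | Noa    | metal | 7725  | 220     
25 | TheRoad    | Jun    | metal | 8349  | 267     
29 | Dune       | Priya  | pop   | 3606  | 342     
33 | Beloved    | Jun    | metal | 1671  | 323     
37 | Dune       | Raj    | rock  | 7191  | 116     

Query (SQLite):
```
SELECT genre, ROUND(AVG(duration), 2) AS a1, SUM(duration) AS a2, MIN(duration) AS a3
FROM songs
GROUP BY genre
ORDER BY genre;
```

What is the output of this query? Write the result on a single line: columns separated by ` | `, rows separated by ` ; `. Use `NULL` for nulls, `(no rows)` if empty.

Group songs by genre.
Per group compute: ROUND(AVG(duration), 2), SUM(duration), MIN(duration).
  metal: ids {12, 24, 25, 33} → ROUND(AVG(duration), 2)=272.75, SUM(duration)=1091, MIN(duration)=220
  pop: ids {1, 29} → ROUND(AVG(duration), 2)=374.5, SUM(duration)=749, MIN(duration)=342
  rap: ids {3, 10, 16} → ROUND(AVG(duration), 2)=247.67, SUM(duration)=743, MIN(duration)=129
  rock: ids {11, 21, 37} → ROUND(AVG(duration), 2)=133.67, SUM(duration)=401, MIN(duration)=97

metal | 272.75 | 1091 | 220 ; pop | 374.5 | 749 | 342 ; rap | 247.67 | 743 | 129 ; rock | 133.67 | 401 | 97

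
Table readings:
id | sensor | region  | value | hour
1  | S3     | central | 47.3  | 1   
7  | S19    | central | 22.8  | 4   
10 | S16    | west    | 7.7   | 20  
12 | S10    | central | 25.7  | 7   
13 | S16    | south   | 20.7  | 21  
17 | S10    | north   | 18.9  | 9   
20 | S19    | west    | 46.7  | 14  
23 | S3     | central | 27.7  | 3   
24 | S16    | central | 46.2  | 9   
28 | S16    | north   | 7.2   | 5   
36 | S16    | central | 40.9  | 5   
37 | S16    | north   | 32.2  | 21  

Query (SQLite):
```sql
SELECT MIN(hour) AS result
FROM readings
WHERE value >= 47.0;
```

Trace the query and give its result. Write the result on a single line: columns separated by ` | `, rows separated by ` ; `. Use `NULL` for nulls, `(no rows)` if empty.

1

Rows where value >= 47.0 → hour values: [1].
MIN of non-NULL values = 1.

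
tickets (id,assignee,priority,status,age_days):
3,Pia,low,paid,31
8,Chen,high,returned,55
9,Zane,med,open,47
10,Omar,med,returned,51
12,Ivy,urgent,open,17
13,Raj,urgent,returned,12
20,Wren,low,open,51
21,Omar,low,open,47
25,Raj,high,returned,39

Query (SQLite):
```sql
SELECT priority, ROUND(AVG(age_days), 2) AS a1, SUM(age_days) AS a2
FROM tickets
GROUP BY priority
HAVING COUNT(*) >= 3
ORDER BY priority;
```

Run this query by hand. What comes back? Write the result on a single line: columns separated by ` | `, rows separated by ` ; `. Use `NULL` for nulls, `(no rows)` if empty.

low | 43 | 129

Group tickets by priority.
Per group compute: ROUND(AVG(age_days), 2), SUM(age_days).
HAVING: drop groups with fewer than 3 rows.
  high: ids {8, 25} → ROUND(AVG(age_days), 2)=47, SUM(age_days)=94
  low: ids {3, 20, 21} → ROUND(AVG(age_days), 2)=43, SUM(age_days)=129
  med: ids {9, 10} → ROUND(AVG(age_days), 2)=49, SUM(age_days)=98
  urgent: ids {12, 13} → ROUND(AVG(age_days), 2)=14.5, SUM(age_days)=29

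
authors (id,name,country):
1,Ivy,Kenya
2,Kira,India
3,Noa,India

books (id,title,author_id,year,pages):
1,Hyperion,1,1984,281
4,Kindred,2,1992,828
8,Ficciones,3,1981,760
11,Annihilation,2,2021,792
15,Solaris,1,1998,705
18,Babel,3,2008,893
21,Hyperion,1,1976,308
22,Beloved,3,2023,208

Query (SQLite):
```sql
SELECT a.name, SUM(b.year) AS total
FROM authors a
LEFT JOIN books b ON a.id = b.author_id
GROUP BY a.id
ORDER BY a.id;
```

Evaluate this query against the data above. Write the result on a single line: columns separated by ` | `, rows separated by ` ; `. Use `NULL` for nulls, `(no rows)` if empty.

Ivy | 5958 ; Kira | 4013 ; Noa | 6012

LEFT JOIN keeps every authors row; unmatched ones get NULL for books columns.
Group by authors.id and compute SUM(b.year). SUM over an all-NULL group is NULL.
  1: ids {1, 15, 21} → SUM(b.year)=5958
  2: ids {4, 11} → SUM(b.year)=4013
  3: ids {8, 18, 22} → SUM(b.year)=6012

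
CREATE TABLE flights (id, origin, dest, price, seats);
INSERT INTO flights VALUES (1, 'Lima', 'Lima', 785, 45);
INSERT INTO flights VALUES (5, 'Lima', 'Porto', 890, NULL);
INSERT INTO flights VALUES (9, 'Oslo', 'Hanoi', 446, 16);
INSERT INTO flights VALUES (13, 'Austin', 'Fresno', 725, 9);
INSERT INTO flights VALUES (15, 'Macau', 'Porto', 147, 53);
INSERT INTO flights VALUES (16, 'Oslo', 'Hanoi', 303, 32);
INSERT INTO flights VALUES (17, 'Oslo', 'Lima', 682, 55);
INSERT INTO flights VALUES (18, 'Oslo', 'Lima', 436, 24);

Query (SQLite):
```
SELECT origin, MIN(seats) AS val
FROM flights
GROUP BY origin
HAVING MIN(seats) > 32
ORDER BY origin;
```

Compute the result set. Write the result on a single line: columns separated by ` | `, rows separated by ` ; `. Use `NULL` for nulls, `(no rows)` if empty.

Partition flights by origin; compute MIN(seats) within each group.
HAVING: keep groups where MIN(seats) > 32.
  Austin: ids {13} → MIN(seats)=9
  Lima: ids {1, 5} → MIN(seats)=45
  Macau: ids {15} → MIN(seats)=53
  Oslo: ids {9, 16, 17, 18} → MIN(seats)=16

Lima | 45 ; Macau | 53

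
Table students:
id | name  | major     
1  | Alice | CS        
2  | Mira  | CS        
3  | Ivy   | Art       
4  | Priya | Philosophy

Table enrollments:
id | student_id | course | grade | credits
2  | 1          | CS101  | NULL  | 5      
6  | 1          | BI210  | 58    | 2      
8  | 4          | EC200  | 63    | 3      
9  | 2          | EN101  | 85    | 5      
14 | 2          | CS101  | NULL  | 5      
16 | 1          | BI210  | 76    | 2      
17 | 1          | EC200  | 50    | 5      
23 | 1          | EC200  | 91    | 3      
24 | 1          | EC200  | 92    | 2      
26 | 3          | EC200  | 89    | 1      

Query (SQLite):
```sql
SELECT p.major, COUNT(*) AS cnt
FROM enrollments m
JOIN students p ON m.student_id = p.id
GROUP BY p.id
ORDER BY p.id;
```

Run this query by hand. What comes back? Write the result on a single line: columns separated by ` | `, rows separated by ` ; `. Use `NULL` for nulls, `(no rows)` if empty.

Join each enrollments row to its students via student_id.
Group joined rows by students.id; compute COUNT(*) per group.
  1: ids {2, 6, 16, 17, 23, 24} → COUNT(*)=6
  2: ids {9, 14} → COUNT(*)=2
  3: ids {26} → COUNT(*)=1
  4: ids {8} → COUNT(*)=1

CS | 6 ; CS | 2 ; Art | 1 ; Philosophy | 1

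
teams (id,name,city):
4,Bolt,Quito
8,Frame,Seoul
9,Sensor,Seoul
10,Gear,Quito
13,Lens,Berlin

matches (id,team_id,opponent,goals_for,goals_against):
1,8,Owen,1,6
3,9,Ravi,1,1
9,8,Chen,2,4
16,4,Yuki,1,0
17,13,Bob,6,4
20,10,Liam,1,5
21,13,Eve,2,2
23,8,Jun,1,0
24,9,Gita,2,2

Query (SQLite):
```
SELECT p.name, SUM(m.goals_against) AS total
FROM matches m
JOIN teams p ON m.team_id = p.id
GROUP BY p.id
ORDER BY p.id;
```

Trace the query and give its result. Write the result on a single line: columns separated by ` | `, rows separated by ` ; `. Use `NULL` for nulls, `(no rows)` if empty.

Join each matches row to its teams via team_id.
Group joined rows by teams.id; compute SUM(m.goals_against) per group.
  4: ids {16} → SUM(m.goals_against)=0
  8: ids {1, 9, 23} → SUM(m.goals_against)=10
  9: ids {3, 24} → SUM(m.goals_against)=3
  10: ids {20} → SUM(m.goals_against)=5
  13: ids {17, 21} → SUM(m.goals_against)=6

Bolt | 0 ; Frame | 10 ; Sensor | 3 ; Gear | 5 ; Lens | 6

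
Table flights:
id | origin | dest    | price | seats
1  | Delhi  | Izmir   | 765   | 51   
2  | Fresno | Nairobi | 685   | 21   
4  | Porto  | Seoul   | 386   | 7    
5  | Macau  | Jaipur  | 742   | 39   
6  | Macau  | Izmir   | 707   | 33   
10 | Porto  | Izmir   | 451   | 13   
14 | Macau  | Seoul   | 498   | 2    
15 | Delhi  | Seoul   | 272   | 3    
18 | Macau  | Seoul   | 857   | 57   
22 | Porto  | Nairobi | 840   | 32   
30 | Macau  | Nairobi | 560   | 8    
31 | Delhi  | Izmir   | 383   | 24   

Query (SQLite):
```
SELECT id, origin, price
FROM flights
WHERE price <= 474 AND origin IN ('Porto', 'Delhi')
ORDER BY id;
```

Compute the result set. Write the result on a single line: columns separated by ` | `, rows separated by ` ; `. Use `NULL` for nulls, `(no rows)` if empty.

4 | Porto | 386 ; 10 | Porto | 451 ; 15 | Delhi | 272 ; 31 | Delhi | 383

price <= 474: ids {4, 10, 15, 31}
origin IN ('Porto', 'Delhi'): ids {1, 4, 10, 15, 22, 31}
Combine with AND.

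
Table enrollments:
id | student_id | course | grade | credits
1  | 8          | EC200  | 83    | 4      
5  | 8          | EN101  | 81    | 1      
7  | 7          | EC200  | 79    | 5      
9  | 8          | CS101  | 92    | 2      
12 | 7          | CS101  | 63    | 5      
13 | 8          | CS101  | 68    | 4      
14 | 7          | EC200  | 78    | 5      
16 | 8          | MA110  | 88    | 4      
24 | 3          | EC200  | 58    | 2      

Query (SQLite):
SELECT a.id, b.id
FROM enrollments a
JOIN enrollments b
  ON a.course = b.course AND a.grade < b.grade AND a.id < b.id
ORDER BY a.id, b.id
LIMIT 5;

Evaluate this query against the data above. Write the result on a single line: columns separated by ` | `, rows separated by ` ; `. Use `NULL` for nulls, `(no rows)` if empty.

12 | 13

Pairs (a,b) with same course, a.grade < b.grade, a.id < b.id.
course groups: CS101:{9,12,13} EC200:{1,7,14,24} EN101:{5} MA110:{16}
Ordered by (a.id, b.id); first 5.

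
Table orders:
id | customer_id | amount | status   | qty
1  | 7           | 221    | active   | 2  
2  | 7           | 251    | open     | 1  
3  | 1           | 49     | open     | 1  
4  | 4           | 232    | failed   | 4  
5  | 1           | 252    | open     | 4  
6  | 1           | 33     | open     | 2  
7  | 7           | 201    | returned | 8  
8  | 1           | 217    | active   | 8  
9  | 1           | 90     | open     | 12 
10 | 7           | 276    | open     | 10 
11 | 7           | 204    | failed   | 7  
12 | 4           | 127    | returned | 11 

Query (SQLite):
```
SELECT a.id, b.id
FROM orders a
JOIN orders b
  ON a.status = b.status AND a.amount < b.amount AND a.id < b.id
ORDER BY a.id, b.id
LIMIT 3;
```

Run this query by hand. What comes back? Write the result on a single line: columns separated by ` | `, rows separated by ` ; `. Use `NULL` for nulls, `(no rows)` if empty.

2 | 5 ; 2 | 10 ; 3 | 5

Pairs (a,b) with same status, a.amount < b.amount, a.id < b.id.
status groups: active:{1,8} failed:{4,11} open:{2,3,5,6,9,10} returned:{7,12}
Ordered by (a.id, b.id); first 3.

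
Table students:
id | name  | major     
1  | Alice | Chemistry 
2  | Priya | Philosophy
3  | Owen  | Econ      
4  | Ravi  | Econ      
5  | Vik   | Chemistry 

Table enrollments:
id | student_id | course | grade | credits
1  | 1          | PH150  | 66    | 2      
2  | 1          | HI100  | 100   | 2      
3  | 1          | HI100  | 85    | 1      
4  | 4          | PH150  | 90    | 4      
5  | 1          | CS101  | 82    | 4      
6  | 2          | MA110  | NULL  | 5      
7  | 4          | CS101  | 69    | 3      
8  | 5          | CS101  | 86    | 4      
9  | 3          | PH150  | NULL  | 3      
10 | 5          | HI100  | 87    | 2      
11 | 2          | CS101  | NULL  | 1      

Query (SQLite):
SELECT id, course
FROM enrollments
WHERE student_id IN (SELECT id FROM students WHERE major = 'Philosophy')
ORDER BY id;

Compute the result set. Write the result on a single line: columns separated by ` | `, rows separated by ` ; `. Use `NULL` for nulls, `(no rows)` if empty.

6 | MA110 ; 11 | CS101

Inner query: students.id where major = 'Philosophy'.
Outer: keep enrollments rows whose student_id is in that set.
Inner query → {2}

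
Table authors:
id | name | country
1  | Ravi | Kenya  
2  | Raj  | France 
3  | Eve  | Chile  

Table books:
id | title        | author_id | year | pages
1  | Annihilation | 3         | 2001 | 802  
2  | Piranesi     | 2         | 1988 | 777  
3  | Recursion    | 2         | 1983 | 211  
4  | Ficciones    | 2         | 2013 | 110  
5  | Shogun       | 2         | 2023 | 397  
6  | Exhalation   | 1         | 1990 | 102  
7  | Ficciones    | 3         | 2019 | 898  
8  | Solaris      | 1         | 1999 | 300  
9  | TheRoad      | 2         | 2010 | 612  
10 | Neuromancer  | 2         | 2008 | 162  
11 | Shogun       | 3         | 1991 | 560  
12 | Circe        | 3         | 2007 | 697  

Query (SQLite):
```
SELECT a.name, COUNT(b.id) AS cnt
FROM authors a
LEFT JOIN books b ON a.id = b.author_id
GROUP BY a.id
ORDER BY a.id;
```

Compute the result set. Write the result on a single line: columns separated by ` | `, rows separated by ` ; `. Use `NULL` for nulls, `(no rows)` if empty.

LEFT JOIN keeps every authors row; unmatched ones get NULL for books columns.
Group by authors.id and compute COUNT(b.id). COUNT(col) of an all-NULL group is 0.
  1: ids {6, 8} → COUNT(b.id)=2
  2: ids {2, 3, 4, 5, 9, 10} → COUNT(b.id)=6
  3: ids {1, 7, 11, 12} → COUNT(b.id)=4

Ravi | 2 ; Raj | 6 ; Eve | 4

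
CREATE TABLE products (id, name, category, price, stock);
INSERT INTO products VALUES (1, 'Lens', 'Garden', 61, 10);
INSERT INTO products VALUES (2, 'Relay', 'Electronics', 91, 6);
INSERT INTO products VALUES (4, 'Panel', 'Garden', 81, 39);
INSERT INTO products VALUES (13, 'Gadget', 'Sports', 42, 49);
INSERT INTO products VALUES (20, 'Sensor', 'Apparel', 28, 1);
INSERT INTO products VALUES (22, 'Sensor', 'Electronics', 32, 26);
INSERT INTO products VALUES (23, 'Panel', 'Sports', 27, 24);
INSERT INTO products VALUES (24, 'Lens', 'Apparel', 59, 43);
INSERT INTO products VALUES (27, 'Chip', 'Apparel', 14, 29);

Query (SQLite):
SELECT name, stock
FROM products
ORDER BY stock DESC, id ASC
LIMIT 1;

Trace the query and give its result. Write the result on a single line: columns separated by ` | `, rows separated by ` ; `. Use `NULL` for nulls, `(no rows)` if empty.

Gadget | 49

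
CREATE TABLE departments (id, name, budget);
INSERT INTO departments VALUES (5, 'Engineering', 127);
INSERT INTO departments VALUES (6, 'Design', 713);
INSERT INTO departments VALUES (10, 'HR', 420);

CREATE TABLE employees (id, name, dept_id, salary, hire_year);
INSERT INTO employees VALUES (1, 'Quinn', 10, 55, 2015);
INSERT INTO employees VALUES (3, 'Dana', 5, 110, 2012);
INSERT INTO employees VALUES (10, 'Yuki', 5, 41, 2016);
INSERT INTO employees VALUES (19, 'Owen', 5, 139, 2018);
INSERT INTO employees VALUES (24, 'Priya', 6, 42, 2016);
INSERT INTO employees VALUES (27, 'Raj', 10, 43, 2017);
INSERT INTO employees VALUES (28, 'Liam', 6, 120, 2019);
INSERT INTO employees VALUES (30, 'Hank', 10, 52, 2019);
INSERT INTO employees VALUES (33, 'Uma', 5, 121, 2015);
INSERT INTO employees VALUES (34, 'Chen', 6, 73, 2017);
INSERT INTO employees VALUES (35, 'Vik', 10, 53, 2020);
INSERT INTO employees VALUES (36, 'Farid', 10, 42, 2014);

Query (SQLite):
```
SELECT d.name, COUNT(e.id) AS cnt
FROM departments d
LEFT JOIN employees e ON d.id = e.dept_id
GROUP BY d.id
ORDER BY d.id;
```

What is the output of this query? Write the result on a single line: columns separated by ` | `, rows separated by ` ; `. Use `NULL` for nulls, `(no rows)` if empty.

Engineering | 4 ; Design | 3 ; HR | 5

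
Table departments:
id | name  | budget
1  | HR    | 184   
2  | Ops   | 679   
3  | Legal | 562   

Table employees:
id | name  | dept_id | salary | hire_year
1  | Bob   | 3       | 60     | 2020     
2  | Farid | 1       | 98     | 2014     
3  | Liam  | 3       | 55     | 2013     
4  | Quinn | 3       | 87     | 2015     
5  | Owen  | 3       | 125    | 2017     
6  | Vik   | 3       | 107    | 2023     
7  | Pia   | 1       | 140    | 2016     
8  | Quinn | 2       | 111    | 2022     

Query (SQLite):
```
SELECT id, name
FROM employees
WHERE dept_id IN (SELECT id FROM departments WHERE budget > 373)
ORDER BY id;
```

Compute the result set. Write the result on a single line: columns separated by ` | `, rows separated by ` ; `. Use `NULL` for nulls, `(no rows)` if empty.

Inner query: departments.id where budget > 373.
Outer: keep employees rows whose dept_id is in that set.
Inner query → {2, 3}

1 | Bob ; 3 | Liam ; 4 | Quinn ; 5 | Owen ; 6 | Vik ; 8 | Quinn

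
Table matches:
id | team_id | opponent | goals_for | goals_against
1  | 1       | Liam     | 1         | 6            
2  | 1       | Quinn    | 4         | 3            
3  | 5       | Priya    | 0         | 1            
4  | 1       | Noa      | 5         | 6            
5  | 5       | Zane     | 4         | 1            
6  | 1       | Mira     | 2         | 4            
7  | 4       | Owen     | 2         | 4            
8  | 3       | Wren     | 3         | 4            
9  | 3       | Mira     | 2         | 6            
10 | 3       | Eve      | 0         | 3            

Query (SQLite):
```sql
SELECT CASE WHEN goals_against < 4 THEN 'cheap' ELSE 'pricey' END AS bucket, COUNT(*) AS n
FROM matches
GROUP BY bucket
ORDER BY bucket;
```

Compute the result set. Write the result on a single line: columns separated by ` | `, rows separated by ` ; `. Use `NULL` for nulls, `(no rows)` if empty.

Bucket rows by goals_against < 4 → 'cheap' else 'pricey'; count each bucket.

cheap | 4 ; pricey | 6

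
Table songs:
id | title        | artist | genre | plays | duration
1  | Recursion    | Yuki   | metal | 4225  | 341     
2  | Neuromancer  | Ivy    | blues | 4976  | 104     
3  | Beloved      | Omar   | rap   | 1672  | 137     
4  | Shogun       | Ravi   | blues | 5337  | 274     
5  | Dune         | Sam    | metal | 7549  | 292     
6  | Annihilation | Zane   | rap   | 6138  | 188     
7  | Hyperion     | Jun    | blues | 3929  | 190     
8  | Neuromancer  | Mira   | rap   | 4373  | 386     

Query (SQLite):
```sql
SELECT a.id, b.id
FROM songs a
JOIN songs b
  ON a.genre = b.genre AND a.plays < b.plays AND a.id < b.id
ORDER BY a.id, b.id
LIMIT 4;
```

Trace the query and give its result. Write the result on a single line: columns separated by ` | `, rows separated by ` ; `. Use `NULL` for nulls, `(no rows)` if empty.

1 | 5 ; 2 | 4 ; 3 | 6 ; 3 | 8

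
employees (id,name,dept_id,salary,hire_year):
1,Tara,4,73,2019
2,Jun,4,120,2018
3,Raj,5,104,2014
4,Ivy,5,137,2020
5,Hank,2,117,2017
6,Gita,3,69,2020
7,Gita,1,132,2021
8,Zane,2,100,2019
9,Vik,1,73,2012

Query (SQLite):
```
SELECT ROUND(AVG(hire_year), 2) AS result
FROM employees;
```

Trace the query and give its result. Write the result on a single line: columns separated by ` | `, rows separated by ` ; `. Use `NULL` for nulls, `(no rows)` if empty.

All hire_year values: [2019, 2018, 2014, 2020, 2017, 2020, 2021, 2019, 2012].
AVG = 18160 / 9 (rounded to 2 dp).

2017.78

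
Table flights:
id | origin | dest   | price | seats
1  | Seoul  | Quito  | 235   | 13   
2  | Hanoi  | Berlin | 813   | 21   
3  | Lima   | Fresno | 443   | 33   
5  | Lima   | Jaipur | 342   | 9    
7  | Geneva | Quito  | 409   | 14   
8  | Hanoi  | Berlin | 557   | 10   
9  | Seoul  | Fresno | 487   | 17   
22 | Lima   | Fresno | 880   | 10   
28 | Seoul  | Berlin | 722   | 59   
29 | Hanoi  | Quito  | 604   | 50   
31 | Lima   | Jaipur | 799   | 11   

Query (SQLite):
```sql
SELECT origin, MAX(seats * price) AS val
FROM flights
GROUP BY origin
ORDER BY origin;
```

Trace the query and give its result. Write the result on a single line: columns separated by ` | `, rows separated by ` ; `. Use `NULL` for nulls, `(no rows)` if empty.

For each row compute seats * price.
Group by origin; take MAX of the expression per group.
  Geneva: ids {7} → MAX(seats * price)=5726
  Hanoi: ids {2, 8, 29} → MAX(seats * price)=30200
  Lima: ids {3, 5, 22, 31} → MAX(seats * price)=14619
  Seoul: ids {1, 9, 28} → MAX(seats * price)=42598

Geneva | 5726 ; Hanoi | 30200 ; Lima | 14619 ; Seoul | 42598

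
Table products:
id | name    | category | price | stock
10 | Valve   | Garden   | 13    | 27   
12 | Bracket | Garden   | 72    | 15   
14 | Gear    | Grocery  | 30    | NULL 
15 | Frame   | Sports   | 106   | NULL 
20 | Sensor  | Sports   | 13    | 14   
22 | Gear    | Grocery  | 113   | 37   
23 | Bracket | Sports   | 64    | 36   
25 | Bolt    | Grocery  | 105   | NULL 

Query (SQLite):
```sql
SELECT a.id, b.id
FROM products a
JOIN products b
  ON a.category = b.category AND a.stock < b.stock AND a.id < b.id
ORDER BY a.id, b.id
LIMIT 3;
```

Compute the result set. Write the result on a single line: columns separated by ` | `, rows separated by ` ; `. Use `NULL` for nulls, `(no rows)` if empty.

Pairs (a,b) with same category, a.stock < b.stock, a.id < b.id.
category groups: Garden:{10,12} Grocery:{14,22,25} Sports:{15,20,23}
Ordered by (a.id, b.id); first 3.

20 | 23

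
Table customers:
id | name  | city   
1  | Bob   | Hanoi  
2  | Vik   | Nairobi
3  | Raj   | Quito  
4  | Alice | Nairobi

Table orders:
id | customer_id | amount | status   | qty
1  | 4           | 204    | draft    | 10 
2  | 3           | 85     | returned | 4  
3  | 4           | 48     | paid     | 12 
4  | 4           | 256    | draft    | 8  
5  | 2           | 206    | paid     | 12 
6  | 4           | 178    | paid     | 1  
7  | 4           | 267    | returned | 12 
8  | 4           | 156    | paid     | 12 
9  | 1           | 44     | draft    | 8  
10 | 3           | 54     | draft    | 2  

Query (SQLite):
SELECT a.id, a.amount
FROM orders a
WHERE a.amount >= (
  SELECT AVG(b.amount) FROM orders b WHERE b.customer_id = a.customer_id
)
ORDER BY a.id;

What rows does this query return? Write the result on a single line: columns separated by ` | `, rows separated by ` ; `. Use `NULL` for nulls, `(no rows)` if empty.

For each orders row a, compute AVG(amount) over rows sharing a.customer_id.
Keep row a if a.amount >= that per-group AVG.
  customer_id=1: AVG(amount) = 44.0
  customer_id=2: AVG(amount) = 206.0
  customer_id=3: AVG(amount) = 69.5
  customer_id=4: AVG(amount) = 184.833333

1 | 204 ; 2 | 85 ; 4 | 256 ; 5 | 206 ; 7 | 267 ; 9 | 44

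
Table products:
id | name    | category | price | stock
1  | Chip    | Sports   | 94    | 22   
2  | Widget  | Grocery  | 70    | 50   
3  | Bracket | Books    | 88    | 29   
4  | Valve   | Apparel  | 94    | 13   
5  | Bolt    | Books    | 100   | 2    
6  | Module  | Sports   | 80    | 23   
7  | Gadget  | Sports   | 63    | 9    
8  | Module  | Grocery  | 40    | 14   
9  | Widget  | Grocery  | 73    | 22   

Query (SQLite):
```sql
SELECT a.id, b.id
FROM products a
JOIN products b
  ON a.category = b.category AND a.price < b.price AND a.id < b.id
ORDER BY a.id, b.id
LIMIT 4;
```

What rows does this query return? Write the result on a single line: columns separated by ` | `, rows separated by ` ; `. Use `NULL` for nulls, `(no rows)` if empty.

2 | 9 ; 3 | 5 ; 8 | 9

Pairs (a,b) with same category, a.price < b.price, a.id < b.id.
category groups: Apparel:{4} Books:{3,5} Grocery:{2,8,9} Sports:{1,6,7}
Ordered by (a.id, b.id); first 4.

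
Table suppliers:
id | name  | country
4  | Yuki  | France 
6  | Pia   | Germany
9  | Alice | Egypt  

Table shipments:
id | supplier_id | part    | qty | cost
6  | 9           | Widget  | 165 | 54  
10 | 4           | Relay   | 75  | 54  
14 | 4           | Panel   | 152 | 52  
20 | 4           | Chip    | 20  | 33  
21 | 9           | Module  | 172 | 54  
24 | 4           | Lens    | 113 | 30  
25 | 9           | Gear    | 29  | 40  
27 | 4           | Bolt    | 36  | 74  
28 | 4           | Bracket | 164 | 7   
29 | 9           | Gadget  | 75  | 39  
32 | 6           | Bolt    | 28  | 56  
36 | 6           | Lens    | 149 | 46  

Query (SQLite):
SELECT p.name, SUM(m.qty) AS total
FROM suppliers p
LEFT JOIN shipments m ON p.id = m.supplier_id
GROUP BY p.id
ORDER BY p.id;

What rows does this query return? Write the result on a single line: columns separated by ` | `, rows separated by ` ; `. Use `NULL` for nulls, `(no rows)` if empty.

LEFT JOIN keeps every suppliers row; unmatched ones get NULL for shipments columns.
Group by suppliers.id and compute SUM(m.qty). SUM over an all-NULL group is NULL.
  4: ids {10, 14, 20, 24, 27, 28} → SUM(m.qty)=560
  6: ids {32, 36} → SUM(m.qty)=177
  9: ids {6, 21, 25, 29} → SUM(m.qty)=441

Yuki | 560 ; Pia | 177 ; Alice | 441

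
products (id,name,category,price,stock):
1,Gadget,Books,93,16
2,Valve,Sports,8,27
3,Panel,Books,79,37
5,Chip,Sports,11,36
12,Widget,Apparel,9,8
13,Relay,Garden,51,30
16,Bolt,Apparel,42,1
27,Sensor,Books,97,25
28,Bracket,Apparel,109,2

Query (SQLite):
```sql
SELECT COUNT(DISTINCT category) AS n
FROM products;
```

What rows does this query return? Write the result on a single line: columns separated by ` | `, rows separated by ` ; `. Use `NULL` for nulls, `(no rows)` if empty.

4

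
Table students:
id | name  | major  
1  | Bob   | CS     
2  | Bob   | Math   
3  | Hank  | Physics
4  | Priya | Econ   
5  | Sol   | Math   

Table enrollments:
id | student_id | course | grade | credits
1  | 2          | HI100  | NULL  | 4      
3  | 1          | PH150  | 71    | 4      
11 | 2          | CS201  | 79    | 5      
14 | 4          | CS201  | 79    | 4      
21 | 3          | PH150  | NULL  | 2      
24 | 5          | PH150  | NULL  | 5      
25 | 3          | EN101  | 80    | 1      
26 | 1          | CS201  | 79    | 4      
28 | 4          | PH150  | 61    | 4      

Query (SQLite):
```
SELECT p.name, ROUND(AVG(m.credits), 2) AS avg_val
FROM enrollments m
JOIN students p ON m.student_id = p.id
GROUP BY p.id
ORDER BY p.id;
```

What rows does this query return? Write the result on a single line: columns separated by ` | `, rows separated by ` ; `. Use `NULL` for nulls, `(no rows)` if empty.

Join each enrollments row to its students via student_id.
Group joined rows by students.id; compute ROUND(AVG(m.credits), 2) per group.
  1: ids {3, 26} → ROUND(AVG(m.credits), 2)=4
  2: ids {1, 11} → ROUND(AVG(m.credits), 2)=4.5
  3: ids {21, 25} → ROUND(AVG(m.credits), 2)=1.5
  4: ids {14, 28} → ROUND(AVG(m.credits), 2)=4
  5: ids {24} → ROUND(AVG(m.credits), 2)=5

Bob | 4 ; Bob | 4.5 ; Hank | 1.5 ; Priya | 4 ; Sol | 5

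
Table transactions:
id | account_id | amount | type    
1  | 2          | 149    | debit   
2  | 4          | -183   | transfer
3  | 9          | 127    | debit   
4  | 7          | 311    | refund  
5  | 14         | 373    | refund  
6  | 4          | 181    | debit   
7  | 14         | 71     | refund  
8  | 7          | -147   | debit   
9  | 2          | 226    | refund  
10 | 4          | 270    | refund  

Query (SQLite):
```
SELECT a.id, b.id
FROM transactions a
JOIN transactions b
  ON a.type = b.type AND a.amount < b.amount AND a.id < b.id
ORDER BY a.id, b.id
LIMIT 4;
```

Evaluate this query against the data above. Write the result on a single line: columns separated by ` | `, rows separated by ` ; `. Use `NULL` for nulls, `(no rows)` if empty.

1 | 6 ; 3 | 6 ; 4 | 5 ; 7 | 9

Pairs (a,b) with same type, a.amount < b.amount, a.id < b.id.
type groups: debit:{1,3,6,8} refund:{4,5,7,9,10} transfer:{2}
Ordered by (a.id, b.id); first 4.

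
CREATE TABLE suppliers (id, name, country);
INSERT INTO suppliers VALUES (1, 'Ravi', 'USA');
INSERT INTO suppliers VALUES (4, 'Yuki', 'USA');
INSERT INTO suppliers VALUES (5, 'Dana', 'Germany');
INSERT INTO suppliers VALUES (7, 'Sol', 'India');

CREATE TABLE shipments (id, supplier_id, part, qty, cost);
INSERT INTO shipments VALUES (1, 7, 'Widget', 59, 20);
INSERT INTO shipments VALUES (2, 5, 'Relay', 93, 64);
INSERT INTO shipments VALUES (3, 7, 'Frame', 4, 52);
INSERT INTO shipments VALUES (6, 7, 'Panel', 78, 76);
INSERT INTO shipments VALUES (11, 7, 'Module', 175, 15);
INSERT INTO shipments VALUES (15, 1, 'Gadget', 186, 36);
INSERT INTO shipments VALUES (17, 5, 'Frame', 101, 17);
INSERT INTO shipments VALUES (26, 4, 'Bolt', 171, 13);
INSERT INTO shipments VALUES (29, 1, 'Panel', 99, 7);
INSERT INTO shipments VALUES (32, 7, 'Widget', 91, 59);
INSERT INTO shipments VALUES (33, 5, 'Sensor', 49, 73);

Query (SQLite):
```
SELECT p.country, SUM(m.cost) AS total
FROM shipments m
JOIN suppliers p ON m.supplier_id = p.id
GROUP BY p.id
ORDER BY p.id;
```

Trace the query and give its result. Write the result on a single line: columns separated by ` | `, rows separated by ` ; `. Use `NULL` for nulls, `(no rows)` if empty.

Join each shipments row to its suppliers via supplier_id.
Group joined rows by suppliers.id; compute SUM(m.cost) per group.
  1: ids {15, 29} → SUM(m.cost)=43
  4: ids {26} → SUM(m.cost)=13
  5: ids {2, 17, 33} → SUM(m.cost)=154
  7: ids {1, 3, 6, 11, 32} → SUM(m.cost)=222

USA | 43 ; USA | 13 ; Germany | 154 ; India | 222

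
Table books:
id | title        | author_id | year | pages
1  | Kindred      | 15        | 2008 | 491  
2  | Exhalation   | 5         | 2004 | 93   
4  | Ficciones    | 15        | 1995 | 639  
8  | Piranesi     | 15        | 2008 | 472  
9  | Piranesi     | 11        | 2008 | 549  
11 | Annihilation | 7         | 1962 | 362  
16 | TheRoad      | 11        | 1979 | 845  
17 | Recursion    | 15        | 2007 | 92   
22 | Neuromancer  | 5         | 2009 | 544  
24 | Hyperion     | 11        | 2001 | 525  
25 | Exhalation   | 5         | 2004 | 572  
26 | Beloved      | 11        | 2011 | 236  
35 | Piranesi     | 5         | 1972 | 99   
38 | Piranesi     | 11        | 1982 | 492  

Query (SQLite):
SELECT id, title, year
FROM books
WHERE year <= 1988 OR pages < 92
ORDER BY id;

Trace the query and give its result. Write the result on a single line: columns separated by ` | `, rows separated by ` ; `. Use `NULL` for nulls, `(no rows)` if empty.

year <= 1988: ids {11, 16, 35, 38}
pages < 92: ids { }
Combine with OR.

11 | Annihilation | 1962 ; 16 | TheRoad | 1979 ; 35 | Piranesi | 1972 ; 38 | Piranesi | 1982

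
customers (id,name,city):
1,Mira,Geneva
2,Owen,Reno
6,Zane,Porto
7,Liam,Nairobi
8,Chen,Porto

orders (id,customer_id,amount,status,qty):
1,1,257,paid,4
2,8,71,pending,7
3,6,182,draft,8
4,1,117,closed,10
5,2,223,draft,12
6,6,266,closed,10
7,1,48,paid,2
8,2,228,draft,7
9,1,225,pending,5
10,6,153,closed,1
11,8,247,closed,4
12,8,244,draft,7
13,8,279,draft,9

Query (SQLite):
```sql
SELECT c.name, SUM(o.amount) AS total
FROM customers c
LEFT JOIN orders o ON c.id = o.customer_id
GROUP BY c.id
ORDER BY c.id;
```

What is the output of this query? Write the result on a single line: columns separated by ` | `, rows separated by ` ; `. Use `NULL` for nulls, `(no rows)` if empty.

Mira | 647 ; Owen | 451 ; Zane | 601 ; Liam | NULL ; Chen | 841

LEFT JOIN keeps every customers row; unmatched ones get NULL for orders columns.
Group by customers.id and compute SUM(o.amount). SUM over an all-NULL group is NULL.
  1: ids {1, 4, 7, 9} → SUM(o.amount)=647
  2: ids {5, 8} → SUM(o.amount)=451
  6: ids {3, 6, 10} → SUM(o.amount)=601
  7: ids {—} → SUM(o.amount)=NULL
  8: ids {2, 11, 12, 13} → SUM(o.amount)=841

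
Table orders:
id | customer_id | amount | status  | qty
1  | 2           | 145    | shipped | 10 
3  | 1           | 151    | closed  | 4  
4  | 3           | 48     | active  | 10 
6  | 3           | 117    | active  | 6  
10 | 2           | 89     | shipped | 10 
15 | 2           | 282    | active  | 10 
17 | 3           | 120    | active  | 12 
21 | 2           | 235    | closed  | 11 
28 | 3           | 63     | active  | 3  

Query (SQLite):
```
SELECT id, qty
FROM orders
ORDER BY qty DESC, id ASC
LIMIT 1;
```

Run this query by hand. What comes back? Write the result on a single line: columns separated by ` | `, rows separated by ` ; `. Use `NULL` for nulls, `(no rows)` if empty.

17 | 12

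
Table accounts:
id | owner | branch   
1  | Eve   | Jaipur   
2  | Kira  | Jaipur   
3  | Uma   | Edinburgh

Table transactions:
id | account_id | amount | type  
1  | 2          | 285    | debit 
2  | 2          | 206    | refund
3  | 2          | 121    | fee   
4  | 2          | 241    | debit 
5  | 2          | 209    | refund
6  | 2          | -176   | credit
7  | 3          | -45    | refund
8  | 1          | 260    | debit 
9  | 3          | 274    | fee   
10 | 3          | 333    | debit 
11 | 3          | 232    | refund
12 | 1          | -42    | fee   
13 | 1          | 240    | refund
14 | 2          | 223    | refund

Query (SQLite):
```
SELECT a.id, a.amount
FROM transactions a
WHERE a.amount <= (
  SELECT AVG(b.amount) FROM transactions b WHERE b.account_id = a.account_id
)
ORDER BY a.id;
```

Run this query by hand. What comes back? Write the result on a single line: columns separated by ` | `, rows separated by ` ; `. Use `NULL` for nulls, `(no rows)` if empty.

For each transactions row a, compute AVG(amount) over rows sharing a.account_id.
Keep row a if a.amount <= that per-group AVG.
  account_id=1: AVG(amount) = 152.666667
  account_id=2: AVG(amount) = 158.428571
  account_id=3: AVG(amount) = 198.5

3 | 121 ; 6 | -176 ; 7 | -45 ; 12 | -42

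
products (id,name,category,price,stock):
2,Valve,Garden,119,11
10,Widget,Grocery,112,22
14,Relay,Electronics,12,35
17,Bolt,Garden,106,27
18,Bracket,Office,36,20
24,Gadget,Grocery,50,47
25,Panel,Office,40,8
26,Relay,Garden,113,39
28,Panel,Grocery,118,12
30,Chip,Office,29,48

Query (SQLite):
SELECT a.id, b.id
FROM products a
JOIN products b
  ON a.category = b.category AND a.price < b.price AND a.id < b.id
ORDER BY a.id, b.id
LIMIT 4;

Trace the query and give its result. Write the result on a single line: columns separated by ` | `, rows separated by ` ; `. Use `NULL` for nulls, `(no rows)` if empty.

Pairs (a,b) with same category, a.price < b.price, a.id < b.id.
category groups: Electronics:{14} Garden:{2,17,26} Grocery:{10,24,28} Office:{18,25,30}
Ordered by (a.id, b.id); first 4.

10 | 28 ; 17 | 26 ; 18 | 25 ; 24 | 28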